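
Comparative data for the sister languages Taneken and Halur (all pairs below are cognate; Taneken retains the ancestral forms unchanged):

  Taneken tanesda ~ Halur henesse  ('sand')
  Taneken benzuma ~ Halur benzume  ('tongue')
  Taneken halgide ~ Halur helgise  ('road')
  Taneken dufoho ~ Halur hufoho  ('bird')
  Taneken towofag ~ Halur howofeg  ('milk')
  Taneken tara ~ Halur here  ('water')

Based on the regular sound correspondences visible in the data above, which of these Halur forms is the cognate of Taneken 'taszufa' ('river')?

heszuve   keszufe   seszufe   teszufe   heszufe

tanesda ~ henesse, tara ~ here — Taneken t corresponds to Halur h word-initially before a back vowel.
halgide ~ helgise, towofag ~ howofeg — Taneken a corresponds to Halur e after a consonant, before a consonant other than r, m, n, p, b, f, v.
tanesda ~ henesse, benzuma ~ benzume — Taneken a corresponds to Halur e word-finally.
Applying these to Taneken 'taszufa':
  taszufa → haszufa   (t→h word-initially before a back vowel)
  haszufa → heszufa   (a→e after a consonant, before a consonant other than r, m, n, p, b, f, v)
  heszufa → heszufe   (a→e word-finally)
So the Halur cognate is 'heszufe'.

heszufe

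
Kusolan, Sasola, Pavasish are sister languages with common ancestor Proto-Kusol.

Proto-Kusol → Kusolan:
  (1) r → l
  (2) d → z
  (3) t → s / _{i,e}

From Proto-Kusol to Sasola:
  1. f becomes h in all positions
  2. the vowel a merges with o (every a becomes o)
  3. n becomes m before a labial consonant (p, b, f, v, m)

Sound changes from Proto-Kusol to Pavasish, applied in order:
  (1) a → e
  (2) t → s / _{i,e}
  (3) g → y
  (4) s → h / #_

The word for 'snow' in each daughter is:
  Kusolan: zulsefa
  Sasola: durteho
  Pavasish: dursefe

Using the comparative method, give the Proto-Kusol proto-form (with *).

Position 6: Kusolan has f, Sasola has h, Pavasish has f. Kusolan preserves f here (none of its changes turn any other segment into f), so the proto-segment is *f.
Position 3: Kusolan has l, Sasola has r, Pavasish has r. Sasola preserves r here (none of its changes turn any other segment into r), so the proto-segment is *r.
Continuing position by position gives *durtefa; check it forward:
Kusolan: start from *durtefa.
  rule 1 (unconditioned shift): durtefa → dultefa
  rule 2 (unconditioned shift): dultefa → zultefa
  rule 3 (palatalisation): zultefa → zulsefa
  ⇒ Kusolan zulsefa
Sasola: *durtefa > durteha > durteho  (by unconditioned shift, vowel merger)
Pavasish: *durtefa > durtefe > dursefe  (by vowel merger, palatalisation)
Only *durtefa yields all of Kusolan zulsefa, Sasola durteho, Pavasish dursefe.

*durtefa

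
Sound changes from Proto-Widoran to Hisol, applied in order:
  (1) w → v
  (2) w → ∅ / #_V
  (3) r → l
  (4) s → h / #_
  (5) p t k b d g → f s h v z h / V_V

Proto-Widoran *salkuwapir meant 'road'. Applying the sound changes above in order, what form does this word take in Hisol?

Hisol: *salkuwapir > salkuvapir > salkuvapil > halkuvapil > halkuvafil  (by unconditioned shift, unconditioned shift, debuccalisation, intervocalic lenition)

halkuvafil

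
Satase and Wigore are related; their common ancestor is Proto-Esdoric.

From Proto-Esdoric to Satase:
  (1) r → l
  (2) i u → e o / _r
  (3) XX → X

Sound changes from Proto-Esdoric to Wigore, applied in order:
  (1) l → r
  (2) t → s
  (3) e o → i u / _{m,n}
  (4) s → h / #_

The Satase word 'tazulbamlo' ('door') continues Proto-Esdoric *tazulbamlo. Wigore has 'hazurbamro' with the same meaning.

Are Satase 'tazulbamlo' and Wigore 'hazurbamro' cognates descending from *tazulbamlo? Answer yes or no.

Derive the expected Wigore reflex of *tazulbamlo:
Wigore: *tazulbamlo > tazurbamro > sazurbamro > hazurbamro  (by unconditioned shift, unconditioned shift, debuccalisation)
Wigore 'hazurbamro' matches the regular reflex exactly, so the pair is cognate.

yes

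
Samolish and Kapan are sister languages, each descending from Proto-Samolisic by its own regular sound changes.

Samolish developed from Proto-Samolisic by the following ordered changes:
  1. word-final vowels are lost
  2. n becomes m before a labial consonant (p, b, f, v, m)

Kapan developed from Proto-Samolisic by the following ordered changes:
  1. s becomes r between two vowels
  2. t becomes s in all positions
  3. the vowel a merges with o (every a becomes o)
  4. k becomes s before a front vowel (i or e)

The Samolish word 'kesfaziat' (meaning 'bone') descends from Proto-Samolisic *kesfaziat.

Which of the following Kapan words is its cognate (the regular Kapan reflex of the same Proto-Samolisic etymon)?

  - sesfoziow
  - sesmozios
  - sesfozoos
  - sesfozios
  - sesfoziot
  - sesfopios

sesfozios

Kapan: start from *kesfaziat.
  rule 1: no change — kesfaziat
  rule 2 (unconditioned shift): kesfaziat → kesfazias
  rule 3 (vowel merger): kesfazias → kesfozios
  rule 4 (palatalisation): kesfozios → sesfozios
  ⇒ Kapan sesfozios
Only 'sesfozios' matches the regular Kapan development of *kesfaziat.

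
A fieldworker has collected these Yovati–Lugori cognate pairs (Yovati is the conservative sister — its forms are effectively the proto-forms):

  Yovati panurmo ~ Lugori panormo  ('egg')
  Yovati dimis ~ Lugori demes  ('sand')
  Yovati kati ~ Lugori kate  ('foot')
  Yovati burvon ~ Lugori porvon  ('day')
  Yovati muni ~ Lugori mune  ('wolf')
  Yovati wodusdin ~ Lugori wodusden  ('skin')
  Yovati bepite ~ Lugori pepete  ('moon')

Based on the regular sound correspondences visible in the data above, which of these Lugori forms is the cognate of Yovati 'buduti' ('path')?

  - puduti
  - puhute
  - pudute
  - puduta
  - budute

burvon ~ porvon — Yovati b corresponds to Lugori p word-initially before a back vowel.
kati ~ kate, muni ~ mune — Yovati i corresponds to Lugori e word-finally.
Applying these to Yovati 'buduti':
  buduti → puduti   (b→p word-initially before a back vowel)
  puduti → pudute   (i→e word-finally)
So the Lugori cognate is 'pudute'.

pudute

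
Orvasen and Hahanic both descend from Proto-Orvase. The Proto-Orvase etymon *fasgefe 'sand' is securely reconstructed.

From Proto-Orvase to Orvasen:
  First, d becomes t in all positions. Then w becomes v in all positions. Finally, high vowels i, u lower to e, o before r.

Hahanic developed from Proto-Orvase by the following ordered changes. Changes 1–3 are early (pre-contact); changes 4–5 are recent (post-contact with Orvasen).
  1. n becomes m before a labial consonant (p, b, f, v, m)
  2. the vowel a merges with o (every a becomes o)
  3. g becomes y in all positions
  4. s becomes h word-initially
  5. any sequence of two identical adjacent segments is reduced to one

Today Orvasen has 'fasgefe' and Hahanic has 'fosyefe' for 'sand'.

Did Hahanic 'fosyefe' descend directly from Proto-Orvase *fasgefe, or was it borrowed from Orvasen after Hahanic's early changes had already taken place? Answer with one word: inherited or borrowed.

inherited

If inherited, *fasgefe would pass through all of Hahanic's changes:
Hahanic: start from *fasgefe.
  rule 1: no change — fasgefe
  rule 2 (vowel merger): fasgefe → fosgefe
  rule 3 (unconditioned shift): fosgefe → fosyefe
  rule 4: no change — fosyefe
  rule 5: no change — fosyefe
  ⇒ Hahanic fosyefe
If borrowed from Orvasen 'fasgefe' after the early changes, it would undergo only the recent ones:
  rule 4 (debuccalisation): no change (fasgefe)
  rule 5 (degemination): no change (fasgefe)
  ⇒ as a loan: fasgefe
Hahanic 'fosyefe' matches the inherited outcome exactly, so it is an inherited cognate, not a loan.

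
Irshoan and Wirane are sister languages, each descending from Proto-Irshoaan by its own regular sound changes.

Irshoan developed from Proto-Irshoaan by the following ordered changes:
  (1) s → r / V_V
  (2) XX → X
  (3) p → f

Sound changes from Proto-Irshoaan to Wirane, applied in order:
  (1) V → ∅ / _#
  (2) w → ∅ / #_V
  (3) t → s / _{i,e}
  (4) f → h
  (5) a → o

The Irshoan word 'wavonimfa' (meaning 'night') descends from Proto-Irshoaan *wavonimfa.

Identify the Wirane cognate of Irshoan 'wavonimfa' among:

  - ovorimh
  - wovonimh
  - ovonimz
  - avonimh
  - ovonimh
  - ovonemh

Wirane: *wavonimfa > wavonimf > avonimf > avonimh > ovonimh  (by apocope, glide loss, unconditioned shift, vowel merger)
Only 'ovonimh' matches the regular Wirane development of *wavonimfa.

ovonimh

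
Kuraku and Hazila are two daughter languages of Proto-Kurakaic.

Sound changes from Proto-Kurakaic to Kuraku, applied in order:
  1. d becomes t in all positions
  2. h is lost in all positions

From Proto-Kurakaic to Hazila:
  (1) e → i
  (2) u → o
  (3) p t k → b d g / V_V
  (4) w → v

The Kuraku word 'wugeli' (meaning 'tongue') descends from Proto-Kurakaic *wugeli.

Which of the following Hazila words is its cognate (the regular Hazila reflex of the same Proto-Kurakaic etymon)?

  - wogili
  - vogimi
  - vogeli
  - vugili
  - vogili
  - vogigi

Hazila: *wugeli
  wugeli → wugili   [vowel merger]
  wugili → wogili   [vowel merger]
  wogili (rule 3 does not apply)
  wogili → vogili   [unconditioned shift]
  giving Hazila vogili.
The other candidates each miss or misapply at least one Hazila change.

vogili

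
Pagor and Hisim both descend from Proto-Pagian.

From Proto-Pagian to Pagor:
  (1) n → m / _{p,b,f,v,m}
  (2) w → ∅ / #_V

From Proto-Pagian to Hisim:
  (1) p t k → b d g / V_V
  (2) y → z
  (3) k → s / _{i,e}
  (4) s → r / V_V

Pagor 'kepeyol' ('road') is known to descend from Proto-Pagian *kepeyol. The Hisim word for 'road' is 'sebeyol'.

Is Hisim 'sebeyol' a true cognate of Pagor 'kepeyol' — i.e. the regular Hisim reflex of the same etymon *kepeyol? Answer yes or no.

no

Derive the expected Hisim reflex of *kepeyol:
Hisim: start from *kepeyol.
  rule 1 (intervocalic voicing): kepeyol → kebeyol
  rule 2 (unconditioned shift): kebeyol → kebezol
  rule 3 (palatalisation): kebezol → sebezol
  rule 4: no change — sebezol
  ⇒ Hisim sebezol
The regular Hisim reflex would be 'sebezol', but the attested form is 'sebeyol'. The correspondence is irregular, so they are not cognates (the Hisim form has a different source).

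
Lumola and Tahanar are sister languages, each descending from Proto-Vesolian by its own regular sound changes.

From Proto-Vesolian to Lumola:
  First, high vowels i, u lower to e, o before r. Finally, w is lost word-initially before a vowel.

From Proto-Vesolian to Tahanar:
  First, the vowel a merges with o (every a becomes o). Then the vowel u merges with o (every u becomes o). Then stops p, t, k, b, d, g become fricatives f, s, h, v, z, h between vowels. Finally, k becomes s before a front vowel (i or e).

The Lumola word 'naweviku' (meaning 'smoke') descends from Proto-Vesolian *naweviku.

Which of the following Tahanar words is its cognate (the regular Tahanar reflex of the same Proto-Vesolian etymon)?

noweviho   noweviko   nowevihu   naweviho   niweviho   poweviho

Tahanar: *naweviku
  naweviku → noweviku   [vowel merger]
  noweviku → noweviko   [vowel merger]
  noweviko → noweviho   [intervocalic lenition]
  noweviho (rule 4 does not apply)
  giving Tahanar noweviho.

noweviho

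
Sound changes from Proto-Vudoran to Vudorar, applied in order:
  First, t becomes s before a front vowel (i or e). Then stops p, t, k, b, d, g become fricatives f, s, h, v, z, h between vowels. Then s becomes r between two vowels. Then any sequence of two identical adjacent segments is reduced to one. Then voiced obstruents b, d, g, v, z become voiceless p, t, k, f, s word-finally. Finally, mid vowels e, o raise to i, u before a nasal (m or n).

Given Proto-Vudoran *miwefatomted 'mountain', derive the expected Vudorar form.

miwefarumset

Vudorar: *miwefatomted
  miwefatomted → miwefatomsed   [palatalisation]
  miwefatomsed → miwefasomsed   [intervocalic lenition]
  miwefasomsed → miwefaromsed   [rhotacism]
  miwefaromsed (rule 4 does not apply)
  miwefaromsed → miwefaromset   [final devoicing]
  miwefaromset → miwefarumset   [pre-nasal raising]
  giving Vudorar miwefarumset.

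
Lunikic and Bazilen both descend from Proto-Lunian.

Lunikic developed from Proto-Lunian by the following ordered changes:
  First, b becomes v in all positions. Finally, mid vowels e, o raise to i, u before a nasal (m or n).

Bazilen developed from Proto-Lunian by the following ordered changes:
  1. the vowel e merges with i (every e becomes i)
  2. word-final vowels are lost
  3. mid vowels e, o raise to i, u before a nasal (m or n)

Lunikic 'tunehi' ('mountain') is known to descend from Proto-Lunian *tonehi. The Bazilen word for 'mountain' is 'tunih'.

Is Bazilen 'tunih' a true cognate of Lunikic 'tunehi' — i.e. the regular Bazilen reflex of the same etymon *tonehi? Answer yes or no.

Derive the expected Bazilen reflex of *tonehi:
Bazilen: *tonehi
  tonehi → tonihi   [vowel merger]
  tonihi → tonih   [apocope]
  tonih → tunih   [pre-nasal raising]
  giving Bazilen tunih.
Bazilen 'tunih' matches the regular reflex exactly, so the pair is cognate.

yes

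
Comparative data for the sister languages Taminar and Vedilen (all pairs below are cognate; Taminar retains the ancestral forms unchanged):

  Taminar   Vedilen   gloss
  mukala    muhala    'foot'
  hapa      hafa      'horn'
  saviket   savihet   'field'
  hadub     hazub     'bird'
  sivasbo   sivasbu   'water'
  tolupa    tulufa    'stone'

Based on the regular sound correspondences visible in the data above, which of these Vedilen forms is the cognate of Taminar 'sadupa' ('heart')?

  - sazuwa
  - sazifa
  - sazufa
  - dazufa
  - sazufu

hadub ~ hazub — Taminar d corresponds to Vedilen z between vowels (before a back vowel).
hapa ~ hafa, tolupa ~ tulufa — Taminar p corresponds to Vedilen f between vowels (before a back vowel).
Applying these to Taminar 'sadupa':
  sadupa → sazupa   (d→z between vowels (before a back vowel))
  sazupa → sazufa   (p→f between vowels (before a back vowel))
So the Vedilen cognate is 'sazufa'.

sazufa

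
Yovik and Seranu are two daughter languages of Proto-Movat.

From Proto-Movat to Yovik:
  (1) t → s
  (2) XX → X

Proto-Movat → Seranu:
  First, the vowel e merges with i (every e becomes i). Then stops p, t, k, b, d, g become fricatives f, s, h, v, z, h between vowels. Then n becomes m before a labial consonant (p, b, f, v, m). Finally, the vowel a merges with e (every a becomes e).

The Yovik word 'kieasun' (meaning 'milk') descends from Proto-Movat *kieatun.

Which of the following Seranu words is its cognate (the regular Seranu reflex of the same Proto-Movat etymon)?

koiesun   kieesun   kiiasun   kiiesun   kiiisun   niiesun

Seranu: *kieatun
  kieatun → kiiatun   [vowel merger]
  kiiatun → kiiasun   [intervocalic lenition]
  kiiasun (rule 3 does not apply)
  kiiasun → kiiesun   [vowel merger]
  giving Seranu kiiesun.
The other candidates each miss or misapply at least one Seranu change.

kiiesun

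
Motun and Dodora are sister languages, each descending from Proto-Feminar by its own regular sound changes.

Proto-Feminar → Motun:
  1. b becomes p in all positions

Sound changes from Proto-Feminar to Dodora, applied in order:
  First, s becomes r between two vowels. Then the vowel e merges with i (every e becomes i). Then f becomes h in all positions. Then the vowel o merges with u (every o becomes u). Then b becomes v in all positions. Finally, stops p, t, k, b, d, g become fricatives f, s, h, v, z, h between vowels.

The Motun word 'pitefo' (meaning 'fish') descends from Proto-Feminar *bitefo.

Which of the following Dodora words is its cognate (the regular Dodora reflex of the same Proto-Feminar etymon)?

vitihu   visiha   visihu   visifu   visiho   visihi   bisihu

Dodora: *bitefo > bitifo > bitiho > bitihu > vitihu > visihu  (by vowel merger, unconditioned shift, vowel merger, unconditioned shift, intervocalic lenition)
Only 'visihu' matches the regular Dodora development of *bitefo.

visihu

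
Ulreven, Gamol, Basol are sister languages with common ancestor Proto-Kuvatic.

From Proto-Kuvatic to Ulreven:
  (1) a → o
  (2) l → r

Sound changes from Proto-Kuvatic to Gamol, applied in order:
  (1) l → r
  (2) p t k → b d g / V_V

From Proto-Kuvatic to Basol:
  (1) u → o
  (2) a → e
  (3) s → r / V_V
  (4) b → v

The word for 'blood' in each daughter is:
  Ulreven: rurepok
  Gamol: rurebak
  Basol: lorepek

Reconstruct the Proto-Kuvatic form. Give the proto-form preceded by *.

Position 2: Ulreven has u, Gamol has u, Basol has o. Ulreven preserves u here (none of its changes turn any other segment into u), so the proto-segment is *u.
Position 5: Ulreven has p, Gamol has b, Basol has p. Ulreven preserves p here (none of its changes turn any other segment into p), so the proto-segment is *p.
Position 6: Ulreven has o, Gamol has a, Basol has e. Gamol preserves a here (none of its changes turn any other segment into a), so the proto-segment is *a.
This points to *lurepak. Verify forward in each daughter:
Ulreven: start from *lurepak.
  rule 1 (vowel merger): lurepak → lurepok
  rule 2 (unconditioned shift): lurepok → rurepok
  ⇒ Ulreven rurepok
Gamol: *lurepak > rurepak > rurebak  (by unconditioned shift, intervocalic voicing)
Basol: *lurepak
  lurepak → lorepak   [vowel merger]
  lorepak → lorepek   [vowel merger]
  lorepek (rule 3 does not apply)
  lorepek (rule 4 does not apply)
  giving Basol lorepek.
Only *lurepak yields all of Ulreven rurepok, Gamol rurebak, Basol lorepek.

*lurepak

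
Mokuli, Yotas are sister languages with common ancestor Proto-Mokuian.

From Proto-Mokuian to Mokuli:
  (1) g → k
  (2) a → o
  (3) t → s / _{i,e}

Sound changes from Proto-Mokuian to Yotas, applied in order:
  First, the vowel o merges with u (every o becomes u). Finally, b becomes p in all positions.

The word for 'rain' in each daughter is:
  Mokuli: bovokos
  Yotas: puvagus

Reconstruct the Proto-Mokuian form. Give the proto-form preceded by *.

*bovagos

Position 2: Mokuli has o, Yotas has u. Taking the neighbouring segments as reconstructed: Mokuli o could go back to *a or *o; Yotas u could go back to *o or *u — the one source consistent with every daughter is *o.
Position 5: Mokuli has k, Yotas has g. Yotas preserves g here (none of its changes turn any other segment into g), so the proto-segment is *g.
Verify the candidate proto-form against each daughter:
Mokuli: *bovagos
  bovagos → bovakos   [unconditioned shift]
  bovakos → bovokos   [vowel merger]
  bovokos (rule 3 does not apply)
  giving Mokuli bovokos.
Yotas: start from *bovagos.
  rule 1 (vowel merger): bovagos → buvagus
  rule 2 (unconditioned shift): buvagus → puvagus
  ⇒ Yotas puvagus
No other proto-form is consistent with every reflex, so the reconstruction is *bovagos.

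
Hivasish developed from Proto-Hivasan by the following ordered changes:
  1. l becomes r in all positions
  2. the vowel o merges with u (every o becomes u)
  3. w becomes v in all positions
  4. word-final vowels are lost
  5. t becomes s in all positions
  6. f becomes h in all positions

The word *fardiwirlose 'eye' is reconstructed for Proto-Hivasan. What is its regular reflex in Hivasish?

Hivasish: *fardiwirlose
  fardiwirlose → fardiwirrose   [unconditioned shift]
  fardiwirrose → fardiwirruse   [vowel merger]
  fardiwirruse → fardivirruse   [unconditioned shift]
  fardivirruse → fardivirrus   [apocope]
  fardivirrus (rule 5 does not apply)
  fardivirrus → hardivirrus   [unconditioned shift]
  giving Hivasish hardivirrus.

hardivirrus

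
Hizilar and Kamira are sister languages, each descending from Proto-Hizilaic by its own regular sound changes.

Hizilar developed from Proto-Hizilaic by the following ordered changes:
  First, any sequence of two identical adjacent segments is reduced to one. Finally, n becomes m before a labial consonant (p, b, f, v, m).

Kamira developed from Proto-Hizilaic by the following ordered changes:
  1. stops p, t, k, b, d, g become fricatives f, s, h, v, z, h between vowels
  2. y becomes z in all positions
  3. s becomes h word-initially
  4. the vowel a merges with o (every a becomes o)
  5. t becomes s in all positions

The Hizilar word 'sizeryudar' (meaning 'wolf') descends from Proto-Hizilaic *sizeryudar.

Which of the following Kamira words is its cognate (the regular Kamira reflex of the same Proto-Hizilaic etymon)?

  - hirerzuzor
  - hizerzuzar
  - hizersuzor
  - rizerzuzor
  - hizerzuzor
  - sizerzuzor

hizerzuzor

Kamira: *sizeryudar
  sizeryudar → sizeryuzar   [intervocalic lenition]
  sizeryuzar → sizerzuzar   [unconditioned shift]
  sizerzuzar → hizerzuzar   [debuccalisation]
  hizerzuzar → hizerzuzor   [vowel merger]
  hizerzuzor (rule 5 does not apply)
  giving Kamira hizerzuzor.
The other candidates each miss or misapply at least one Kamira change.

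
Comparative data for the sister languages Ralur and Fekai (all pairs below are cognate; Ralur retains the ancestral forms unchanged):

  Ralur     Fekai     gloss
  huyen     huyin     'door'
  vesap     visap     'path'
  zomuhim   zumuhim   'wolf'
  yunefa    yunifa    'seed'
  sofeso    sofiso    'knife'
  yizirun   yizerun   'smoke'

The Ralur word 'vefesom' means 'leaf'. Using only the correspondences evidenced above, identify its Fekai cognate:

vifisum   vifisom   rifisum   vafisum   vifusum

yunefa ~ yunifa — Ralur e corresponds to Fekai i after a consonant, before a labial obstruent.
vesap ~ visap, sofeso ~ sofiso — Ralur e corresponds to Fekai i after a consonant, before a consonant other than r, m, n, p, b, f, v.
zomuhim ~ zumuhim — Ralur o corresponds to Fekai u after a consonant, before a nasal.
Applying these to Ralur 'vefesom':
  vefesom → vifesom   (e→i after a consonant, before a labial obstruent)
  vifesom → vifisom   (e→i after a consonant, before a consonant other than r, m, n, p, b, f, v)
  vifisom → vifisum   (o→u after a consonant, before a nasal)
So the Fekai cognate is 'vifisum'.

vifisum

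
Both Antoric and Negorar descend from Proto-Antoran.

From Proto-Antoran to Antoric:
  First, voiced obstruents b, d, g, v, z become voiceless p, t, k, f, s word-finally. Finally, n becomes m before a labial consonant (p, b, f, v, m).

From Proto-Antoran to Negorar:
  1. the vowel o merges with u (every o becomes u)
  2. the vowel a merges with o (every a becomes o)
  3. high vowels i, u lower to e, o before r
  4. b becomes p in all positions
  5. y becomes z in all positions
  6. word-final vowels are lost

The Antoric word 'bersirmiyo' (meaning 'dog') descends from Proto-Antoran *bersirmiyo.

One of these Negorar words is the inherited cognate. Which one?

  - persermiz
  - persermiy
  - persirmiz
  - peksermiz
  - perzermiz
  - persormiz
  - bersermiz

Negorar: start from *bersirmiyo.
  rule 1 (vowel merger): bersirmiyo → bersirmiyu
  rule 2: no change — bersirmiyu
  rule 3 (pre-rhotic lowering): bersirmiyu → bersermiyu
  rule 4 (unconditioned shift): bersermiyu → persermiyu
  rule 5 (unconditioned shift): persermiyu → persermizu
  rule 6 (apocope): persermizu → persermiz
  ⇒ Negorar persermiz
Only 'persermiz' matches the regular Negorar development of *bersirmiyo.

persermiz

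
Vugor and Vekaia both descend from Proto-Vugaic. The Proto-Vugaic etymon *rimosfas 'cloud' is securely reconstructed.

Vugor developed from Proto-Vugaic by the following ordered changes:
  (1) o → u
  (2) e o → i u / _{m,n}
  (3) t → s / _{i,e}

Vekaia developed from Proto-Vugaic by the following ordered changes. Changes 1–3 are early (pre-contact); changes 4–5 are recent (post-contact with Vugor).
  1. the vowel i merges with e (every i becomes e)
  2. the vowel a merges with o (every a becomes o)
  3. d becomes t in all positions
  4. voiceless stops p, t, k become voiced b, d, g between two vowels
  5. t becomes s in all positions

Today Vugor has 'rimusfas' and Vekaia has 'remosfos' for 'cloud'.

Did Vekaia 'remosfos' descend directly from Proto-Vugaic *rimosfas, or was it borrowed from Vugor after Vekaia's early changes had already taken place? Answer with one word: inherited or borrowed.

If inherited, *rimosfas would pass through all of Vekaia's changes:
Vekaia: start from *rimosfas.
  rule 1 (vowel merger): rimosfas → remosfas
  rule 2 (vowel merger): remosfas → remosfos
  rule 3: no change — remosfos
  rule 4: no change — remosfos
  rule 5: no change — remosfos
  ⇒ Vekaia remosfos
If borrowed from Vugor 'rimusfas' after the early changes, it would undergo only the recent ones:
  rule 4 (intervocalic voicing): no change (rimusfas)
  rule 5 (unconditioned shift): no change (rimusfas)
  ⇒ as a loan: rimusfas
Vekaia 'remosfos' matches the inherited outcome exactly, so it is an inherited cognate, not a loan.

inherited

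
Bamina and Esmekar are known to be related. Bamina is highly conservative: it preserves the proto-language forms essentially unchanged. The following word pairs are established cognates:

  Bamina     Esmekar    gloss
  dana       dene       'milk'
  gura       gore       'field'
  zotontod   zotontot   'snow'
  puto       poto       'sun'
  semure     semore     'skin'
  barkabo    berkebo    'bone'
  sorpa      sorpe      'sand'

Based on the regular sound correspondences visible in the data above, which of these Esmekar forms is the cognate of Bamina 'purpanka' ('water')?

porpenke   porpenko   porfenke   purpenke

gura ~ gore, semure ~ semore — Bamina u corresponds to Esmekar o after a consonant, before r.
dana ~ dene — Bamina a corresponds to Esmekar e after a consonant, before a nasal.
dana ~ dene, gura ~ gore — Bamina a corresponds to Esmekar e word-finally.
Applying these to Bamina 'purpanka':
  purpanka → porpanka   (u→o after a consonant, before r)
  porpanka → porpenka   (a→e after a consonant, before a nasal)
  porpenka → porpenke   (a→e word-finally)
So the Esmekar cognate is 'porpenke'.

porpenke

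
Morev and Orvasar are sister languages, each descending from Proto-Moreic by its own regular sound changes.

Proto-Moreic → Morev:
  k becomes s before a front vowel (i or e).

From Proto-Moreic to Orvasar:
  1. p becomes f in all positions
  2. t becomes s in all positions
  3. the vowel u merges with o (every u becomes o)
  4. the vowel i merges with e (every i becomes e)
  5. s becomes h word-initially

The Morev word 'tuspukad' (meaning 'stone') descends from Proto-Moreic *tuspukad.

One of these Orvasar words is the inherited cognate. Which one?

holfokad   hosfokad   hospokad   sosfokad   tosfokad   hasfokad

Orvasar: start from *tuspukad.
  rule 1 (unconditioned shift): tuspukad → tusfukad
  rule 2 (unconditioned shift): tusfukad → susfukad
  rule 3 (vowel merger): susfukad → sosfokad
  rule 4: no change — sosfokad
  rule 5 (debuccalisation): sosfokad → hosfokad
  ⇒ Orvasar hosfokad
Among the options, 'hosfokad' alone shows every Orvasar change applied in order.

hosfokad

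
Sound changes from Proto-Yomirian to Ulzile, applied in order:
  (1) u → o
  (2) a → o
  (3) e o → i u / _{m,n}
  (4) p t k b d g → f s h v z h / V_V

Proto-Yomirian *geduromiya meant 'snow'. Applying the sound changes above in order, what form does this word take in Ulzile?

gezorumiyo

Ulzile: *geduromiya > gedoromiya > gedoromiyo > gedorumiyo > gezorumiyo  (by vowel merger, vowel merger, pre-nasal raising, intervocalic lenition)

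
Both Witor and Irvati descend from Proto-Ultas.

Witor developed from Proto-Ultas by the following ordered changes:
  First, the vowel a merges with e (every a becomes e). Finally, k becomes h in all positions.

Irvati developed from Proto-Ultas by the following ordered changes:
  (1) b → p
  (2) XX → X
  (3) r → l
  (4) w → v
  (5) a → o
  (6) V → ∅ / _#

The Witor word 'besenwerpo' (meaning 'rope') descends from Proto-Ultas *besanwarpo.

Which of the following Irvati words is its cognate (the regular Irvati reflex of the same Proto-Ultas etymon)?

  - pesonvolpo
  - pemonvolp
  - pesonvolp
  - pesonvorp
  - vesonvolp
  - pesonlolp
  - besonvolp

Irvati: start from *besanwarpo.
  rule 1 (unconditioned shift): besanwarpo → pesanwarpo
  rule 2: no change — pesanwarpo
  rule 3 (unconditioned shift): pesanwarpo → pesanwalpo
  rule 4 (unconditioned shift): pesanwalpo → pesanvalpo
  rule 5 (vowel merger): pesanvalpo → pesonvolpo
  rule 6 (apocope): pesonvolpo → pesonvolp
  ⇒ Irvati pesonvolp
Among the options, 'pesonvolp' alone shows every Irvati change applied in order.

pesonvolp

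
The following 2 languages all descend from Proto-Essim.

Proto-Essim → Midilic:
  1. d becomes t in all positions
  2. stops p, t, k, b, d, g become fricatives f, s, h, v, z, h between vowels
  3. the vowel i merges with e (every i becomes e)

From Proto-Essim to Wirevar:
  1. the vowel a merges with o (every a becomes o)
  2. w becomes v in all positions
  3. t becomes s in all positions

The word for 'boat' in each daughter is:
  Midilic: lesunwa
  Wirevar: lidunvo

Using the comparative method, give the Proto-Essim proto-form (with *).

Position 6: Midilic has w, Wirevar has v. Midilic preserves w here (none of its changes turn any other segment into w), so the proto-segment is *w.
Position 3: Midilic has s, Wirevar has d. Wirevar preserves d here (none of its changes turn any other segment into d), so the proto-segment is *d.
Verify the candidate proto-form against each daughter:
Midilic: *lidunwa
  lidunwa → litunwa   [unconditioned shift]
  litunwa → lisunwa   [intervocalic lenition]
  lisunwa → lesunwa   [vowel merger]
  giving Midilic lesunwa.
Wirevar: *lidunwa > lidunwo > lidunvo  (by vowel merger, unconditioned shift)
No other proto-form is consistent with every reflex, so the reconstruction is *lidunwa.

*lidunwa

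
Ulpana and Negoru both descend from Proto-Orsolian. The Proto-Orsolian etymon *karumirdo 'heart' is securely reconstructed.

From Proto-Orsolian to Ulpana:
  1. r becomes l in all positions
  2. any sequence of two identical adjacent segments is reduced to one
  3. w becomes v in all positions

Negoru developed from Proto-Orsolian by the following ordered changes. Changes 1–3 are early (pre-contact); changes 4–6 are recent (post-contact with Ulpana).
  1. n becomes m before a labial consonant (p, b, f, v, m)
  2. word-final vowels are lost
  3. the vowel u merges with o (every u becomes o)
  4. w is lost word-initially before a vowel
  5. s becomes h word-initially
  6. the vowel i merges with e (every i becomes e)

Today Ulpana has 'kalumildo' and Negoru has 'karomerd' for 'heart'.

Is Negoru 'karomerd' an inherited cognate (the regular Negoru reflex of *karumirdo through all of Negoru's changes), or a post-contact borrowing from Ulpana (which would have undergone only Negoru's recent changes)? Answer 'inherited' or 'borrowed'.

inherited

If inherited, *karumirdo would pass through all of Negoru's changes:
Negoru: *karumirdo > karumird > karomird > karomerd  (by apocope, vowel merger, vowel merger)
If borrowed from Ulpana 'kalumildo' after the early changes, it would undergo only the recent ones:
  rule 4 (glide loss): no change (kalumildo)
  rule 5 (debuccalisation): no change (kalumildo)
  rule 6 (vowel merger): kalumildo → kalumeldo
  ⇒ as a loan: kalumeldo
Negoru 'karomerd' matches the inherited outcome exactly, so it is an inherited cognate, not a loan.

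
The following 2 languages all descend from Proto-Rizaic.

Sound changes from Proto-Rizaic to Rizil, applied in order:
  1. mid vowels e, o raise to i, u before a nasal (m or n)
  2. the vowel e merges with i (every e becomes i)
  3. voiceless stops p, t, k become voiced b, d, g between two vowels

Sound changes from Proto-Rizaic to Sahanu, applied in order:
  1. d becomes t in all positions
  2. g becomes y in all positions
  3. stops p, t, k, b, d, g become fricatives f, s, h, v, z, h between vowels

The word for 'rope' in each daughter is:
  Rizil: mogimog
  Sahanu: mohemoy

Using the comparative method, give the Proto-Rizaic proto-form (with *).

Position 3: Rizil has g, Sahanu has h. Taking the neighbouring segments as reconstructed: Rizil g could go back to *k or *g; Sahanu h could go back to *k or *h — the one source consistent with every daughter is *k.
Position 4: Rizil has i, Sahanu has e. Sahanu preserves e here (none of its changes turn any other segment into e), so the proto-segment is *e.
Position 7: Rizil has g, Sahanu has y. Taking the neighbouring segments as reconstructed: Rizil g can only go back to *g; Sahanu y could go back to *g or *y — the one source consistent with every daughter is *g.
Verify the candidate proto-form against each daughter:
Rizil: *mokemog
  mokemog → mokimog   [pre-nasal raising]
  mokimog (rule 2 does not apply)
  mokimog → mogimog   [intervocalic voicing]
  giving Rizil mogimog.
Sahanu: *mokemog
  mokemog (rule 1 does not apply)
  mokemog → mokemoy   [unconditioned shift]
  mokemoy → mohemoy   [intervocalic lenition]
  giving Sahanu mohemoy.
*mokemog is the unique common source.

*mokemog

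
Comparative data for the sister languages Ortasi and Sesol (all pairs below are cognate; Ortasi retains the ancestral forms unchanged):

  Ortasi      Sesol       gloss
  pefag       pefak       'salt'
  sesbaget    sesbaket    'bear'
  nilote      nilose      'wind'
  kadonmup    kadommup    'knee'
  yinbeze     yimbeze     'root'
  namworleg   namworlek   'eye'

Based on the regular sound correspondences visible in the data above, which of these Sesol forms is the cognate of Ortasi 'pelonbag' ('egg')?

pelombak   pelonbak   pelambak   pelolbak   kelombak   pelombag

yinbeze ~ yimbeze — Ortasi n corresponds to Sesol m after a vowel, before a labial obstruent.
pefag ~ pefak, namworleg ~ namworlek — Ortasi g corresponds to Sesol k word-finally.
Applying these to Ortasi 'pelonbag':
  pelonbag → pelombag   (n→m after a vowel, before a labial obstruent)
  pelombag → pelombak   (g→k word-finally)
So the Sesol cognate is 'pelombak'.

pelombak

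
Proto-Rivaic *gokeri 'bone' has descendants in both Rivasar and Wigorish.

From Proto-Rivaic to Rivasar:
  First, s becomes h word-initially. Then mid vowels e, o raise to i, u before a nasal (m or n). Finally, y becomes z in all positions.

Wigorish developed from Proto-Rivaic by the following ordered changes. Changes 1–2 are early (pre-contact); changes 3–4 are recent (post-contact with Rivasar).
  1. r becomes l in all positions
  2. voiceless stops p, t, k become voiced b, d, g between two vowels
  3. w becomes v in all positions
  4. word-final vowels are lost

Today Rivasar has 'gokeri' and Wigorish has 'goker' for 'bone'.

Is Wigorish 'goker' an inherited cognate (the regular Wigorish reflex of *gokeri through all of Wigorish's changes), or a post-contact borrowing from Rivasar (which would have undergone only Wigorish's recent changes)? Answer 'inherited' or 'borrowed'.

If inherited, *gokeri would pass through all of Wigorish's changes:
Wigorish: *gokeri > gokeli > gogeli > gogel  (by unconditioned shift, intervocalic voicing, apocope)
If borrowed from Rivasar 'gokeri' after the early changes, it would undergo only the recent ones:
  rule 3 (unconditioned shift): no change (gokeri)
  rule 4 (apocope): gokeri → goker
  ⇒ as a loan: goker
Wigorish 'goker' matches the loan outcome 'goker', not the inherited 'gogel' — it skipped the early Wigorish changes, so it was borrowed from Rivasar.

borrowed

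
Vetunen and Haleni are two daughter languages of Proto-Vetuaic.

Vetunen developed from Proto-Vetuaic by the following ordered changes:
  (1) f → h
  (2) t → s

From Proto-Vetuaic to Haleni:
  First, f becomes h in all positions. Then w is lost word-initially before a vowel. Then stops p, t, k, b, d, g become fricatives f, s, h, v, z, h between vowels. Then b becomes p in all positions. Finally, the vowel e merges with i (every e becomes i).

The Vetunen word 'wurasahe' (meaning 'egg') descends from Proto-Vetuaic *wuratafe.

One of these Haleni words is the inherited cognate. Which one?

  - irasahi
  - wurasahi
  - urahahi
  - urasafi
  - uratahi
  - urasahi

Haleni: start from *wuratafe.
  rule 1 (unconditioned shift): wuratafe → wuratahe
  rule 2 (glide loss): wuratahe → uratahe
  rule 3 (intervocalic lenition): uratahe → urasahe
  rule 4: no change — urasahe
  rule 5 (vowel merger): urasahe → urasahi
  ⇒ Haleni urasahi
Among the options, 'urasahi' alone shows every Haleni change applied in order.

urasahi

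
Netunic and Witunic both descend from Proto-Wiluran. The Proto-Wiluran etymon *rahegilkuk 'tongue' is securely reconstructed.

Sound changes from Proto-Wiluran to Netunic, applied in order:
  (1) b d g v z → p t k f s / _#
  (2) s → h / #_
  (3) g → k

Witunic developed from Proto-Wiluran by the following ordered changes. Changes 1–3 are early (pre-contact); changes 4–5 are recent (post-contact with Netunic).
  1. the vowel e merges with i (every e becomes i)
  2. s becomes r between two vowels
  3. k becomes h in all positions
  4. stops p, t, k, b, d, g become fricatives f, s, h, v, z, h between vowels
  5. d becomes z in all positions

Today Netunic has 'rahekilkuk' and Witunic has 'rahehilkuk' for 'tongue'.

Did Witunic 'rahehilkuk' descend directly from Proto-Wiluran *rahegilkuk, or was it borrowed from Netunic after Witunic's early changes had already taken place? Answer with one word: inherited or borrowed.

borrowed

If inherited, *rahegilkuk would pass through all of Witunic's changes:
Witunic: start from *rahegilkuk.
  rule 1 (vowel merger): rahegilkuk → rahigilkuk
  rule 2: no change — rahigilkuk
  rule 3 (unconditioned shift): rahigilkuk → rahigilhuh
  rule 4 (intervocalic lenition): rahigilhuh → rahihilhuh
  rule 5: no change — rahihilhuh
  ⇒ Witunic rahihilhuh
If borrowed from Netunic 'rahekilkuk' after the early changes, it would undergo only the recent ones:
  rule 4 (intervocalic lenition): rahekilkuk → rahehilkuk
  rule 5 (unconditioned shift): no change (rahehilkuk)
  ⇒ as a loan: rahehilkuk
Witunic 'rahehilkuk' matches the loan outcome 'rahehilkuk', not the inherited 'rahihilhuh' — it skipped the early Witunic changes, so it was borrowed from Netunic.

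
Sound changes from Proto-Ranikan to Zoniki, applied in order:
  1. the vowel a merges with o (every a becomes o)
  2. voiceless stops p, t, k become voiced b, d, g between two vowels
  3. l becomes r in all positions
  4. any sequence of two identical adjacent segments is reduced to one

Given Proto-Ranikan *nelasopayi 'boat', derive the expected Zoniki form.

nerosoboyi

Zoniki: *nelasopayi
  nelasopayi → nelosopoyi   [vowel merger]
  nelosopoyi → nelosoboyi   [intervocalic voicing]
  nelosoboyi → nerosoboyi   [unconditioned shift]
  nerosoboyi (rule 4 does not apply)
  giving Zoniki nerosoboyi.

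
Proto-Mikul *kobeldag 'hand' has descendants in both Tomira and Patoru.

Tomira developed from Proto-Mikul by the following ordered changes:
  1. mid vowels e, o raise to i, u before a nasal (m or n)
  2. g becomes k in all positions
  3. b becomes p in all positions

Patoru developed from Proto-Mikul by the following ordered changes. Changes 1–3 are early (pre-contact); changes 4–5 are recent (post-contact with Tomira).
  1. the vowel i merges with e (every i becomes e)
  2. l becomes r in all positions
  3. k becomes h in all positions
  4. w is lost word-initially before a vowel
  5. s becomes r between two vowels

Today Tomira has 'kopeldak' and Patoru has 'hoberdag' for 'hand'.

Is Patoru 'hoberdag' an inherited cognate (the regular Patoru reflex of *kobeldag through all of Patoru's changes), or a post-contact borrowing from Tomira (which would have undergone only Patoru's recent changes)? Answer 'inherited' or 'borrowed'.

If inherited, *kobeldag would pass through all of Patoru's changes:
Patoru: *kobeldag > koberdag > hoberdag  (by unconditioned shift, unconditioned shift)
If borrowed from Tomira 'kopeldak' after the early changes, it would undergo only the recent ones:
  rule 4 (glide loss): no change (kopeldak)
  rule 5 (rhotacism): no change (kopeldak)
  ⇒ as a loan: kopeldak
Patoru 'hoberdag' matches the inherited outcome exactly, so it is an inherited cognate, not a loan.

inherited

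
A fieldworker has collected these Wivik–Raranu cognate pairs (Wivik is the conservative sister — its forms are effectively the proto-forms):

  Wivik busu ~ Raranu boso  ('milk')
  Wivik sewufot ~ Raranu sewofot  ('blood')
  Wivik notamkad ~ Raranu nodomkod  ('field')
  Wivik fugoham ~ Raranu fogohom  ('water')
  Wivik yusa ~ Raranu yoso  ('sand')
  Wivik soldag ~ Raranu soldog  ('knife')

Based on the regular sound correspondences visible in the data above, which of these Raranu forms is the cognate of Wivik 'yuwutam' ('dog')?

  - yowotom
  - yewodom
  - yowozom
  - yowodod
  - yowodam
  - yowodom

yowodom

busu ~ boso, fugoham ~ fogohom — Wivik u corresponds to Raranu o after a consonant, before a consonant other than r, m, n, p, b, f, v.
notamkad ~ nodomkod — Wivik t corresponds to Raranu d between vowels (before a back vowel).
notamkad ~ nodomkod, fugoham ~ fogohom — Wivik a corresponds to Raranu o after a consonant, before a nasal.
Applying these to Wivik 'yuwutam':
  yuwutam → yowutam   (u→o after a consonant, before a consonant other than r, m, n, p, b, f, v)
  yowutam → yowotam   (u→o after a consonant, before a consonant other than r, m, n, p, b, f, v)
  yowotam → yowodam   (t→d between vowels (before a back vowel))
  yowodam → yowodom   (a→o after a consonant, before a nasal)
So the Raranu cognate is 'yowodom'.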